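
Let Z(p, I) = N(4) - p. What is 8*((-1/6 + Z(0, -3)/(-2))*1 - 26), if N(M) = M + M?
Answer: -724/3 ≈ -241.33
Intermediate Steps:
N(M) = 2*M
Z(p, I) = 8 - p (Z(p, I) = 2*4 - p = 8 - p)
8*((-1/6 + Z(0, -3)/(-2))*1 - 26) = 8*((-1/6 + (8 - 1*0)/(-2))*1 - 26) = 8*((-1*⅙ + (8 + 0)*(-½))*1 - 26) = 8*((-⅙ + 8*(-½))*1 - 26) = 8*((-⅙ - 4)*1 - 26) = 8*(-25/6*1 - 26) = 8*(-25/6 - 26) = 8*(-181/6) = -724/3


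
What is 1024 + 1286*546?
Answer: 703180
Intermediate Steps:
1024 + 1286*546 = 1024 + 702156 = 703180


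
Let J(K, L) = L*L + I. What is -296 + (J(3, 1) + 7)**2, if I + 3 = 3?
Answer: -232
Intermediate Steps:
I = 0 (I = -3 + 3 = 0)
J(K, L) = L**2 (J(K, L) = L*L + 0 = L**2 + 0 = L**2)
-296 + (J(3, 1) + 7)**2 = -296 + (1**2 + 7)**2 = -296 + (1 + 7)**2 = -296 + 8**2 = -296 + 64 = -232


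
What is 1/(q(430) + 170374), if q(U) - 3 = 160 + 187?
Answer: 1/170724 ≈ 5.8574e-6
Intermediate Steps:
q(U) = 350 (q(U) = 3 + (160 + 187) = 3 + 347 = 350)
1/(q(430) + 170374) = 1/(350 + 170374) = 1/170724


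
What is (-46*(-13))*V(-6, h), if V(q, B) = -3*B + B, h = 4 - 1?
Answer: -3588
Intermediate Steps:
h = 3
V(q, B) = -2*B
(-46*(-13))*V(-6, h) = (-46*(-13))*(-2*3) = 598*(-6) = -3588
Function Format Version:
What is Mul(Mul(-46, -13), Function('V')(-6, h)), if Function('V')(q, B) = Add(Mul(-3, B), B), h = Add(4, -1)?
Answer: -3588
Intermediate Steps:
h = 3
Function('V')(q, B) = Mul(-2, B)
Mul(Mul(-46, -13), Function('V')(-6, h)) = Mul(Mul(-46, -13), Mul(-2, 3)) = Mul(598, -6) = -3588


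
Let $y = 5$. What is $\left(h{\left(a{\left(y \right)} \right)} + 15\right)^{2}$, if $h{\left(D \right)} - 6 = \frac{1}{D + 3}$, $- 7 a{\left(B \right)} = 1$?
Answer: $\frac{182329}{400} \approx 455.82$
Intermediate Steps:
$a{\left(B \right)} = - \frac{1}{7}$ ($a{\left(B \right)} = \left(- \frac{1}{7}\right) 1 = - \frac{1}{7}$)
$h{\left(D \right)} = 6 + \frac{1}{3 + D}$ ($h{\left(D \right)} = 6 + \frac{1}{D + 3} = 6 + \frac{1}{3 + D}$)
$\left(h{\left(a{\left(y \right)} \right)} + 15\right)^{2} = \left(\frac{19 + 6 \left(- \frac{1}{7}\right)}{3 - \frac{1}{7}} + 15\right)^{2} = \left(\frac{19 - \frac{6}{7}}{\frac{20}{7}} + 15\right)^{2} = \left(\frac{7}{20} \cdot \frac{127}{7} + 15\right)^{2} = \left(\frac{127}{20} + 15\right)^{2} = \left(\frac{427}{20}\right)^{2} = \frac{182329}{400}$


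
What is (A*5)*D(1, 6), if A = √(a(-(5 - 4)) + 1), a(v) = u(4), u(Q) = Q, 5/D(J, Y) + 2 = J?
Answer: -25*√5 ≈ -55.902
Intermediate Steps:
D(J, Y) = 5/(-2 + J)
a(v) = 4
A = √5 (A = √(4 + 1) = √5 ≈ 2.2361)
(A*5)*D(1, 6) = (√5*5)*(5/(-2 + 1)) = (5*√5)*(5/(-1)) = (5*√5)*(5*(-1)) = (5*√5)*(-5) = -25*√5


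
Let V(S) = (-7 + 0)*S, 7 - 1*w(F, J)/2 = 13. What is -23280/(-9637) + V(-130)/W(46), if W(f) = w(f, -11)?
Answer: -4245155/57822 ≈ -73.418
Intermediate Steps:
w(F, J) = -12 (w(F, J) = 14 - 2*13 = 14 - 26 = -12)
W(f) = -12
V(S) = -7*S
-23280/(-9637) + V(-130)/W(46) = -23280/(-9637) - 7*(-130)/(-12) = -23280*(-1/9637) + 910*(-1/12) = 23280/9637 - 455/6 = -4245155/57822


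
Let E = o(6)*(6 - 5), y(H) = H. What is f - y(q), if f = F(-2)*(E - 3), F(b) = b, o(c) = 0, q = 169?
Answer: -163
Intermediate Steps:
E = 0 (E = 0*(6 - 5) = 0*1 = 0)
f = 6 (f = -2*(0 - 3) = -2*(-3) = 6)
f - y(q) = 6 - 1*169 = 6 - 169 = -163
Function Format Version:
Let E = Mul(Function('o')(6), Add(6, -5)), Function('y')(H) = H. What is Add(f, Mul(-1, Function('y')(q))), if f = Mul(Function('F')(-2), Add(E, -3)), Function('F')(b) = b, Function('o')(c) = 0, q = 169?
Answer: -163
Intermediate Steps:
E = 0 (E = Mul(0, Add(6, -5)) = Mul(0, 1) = 0)
f = 6 (f = Mul(-2, Add(0, -3)) = Mul(-2, -3) = 6)
Add(f, Mul(-1, Function('y')(q))) = Add(6, Mul(-1, 169)) = Add(6, -169) = -163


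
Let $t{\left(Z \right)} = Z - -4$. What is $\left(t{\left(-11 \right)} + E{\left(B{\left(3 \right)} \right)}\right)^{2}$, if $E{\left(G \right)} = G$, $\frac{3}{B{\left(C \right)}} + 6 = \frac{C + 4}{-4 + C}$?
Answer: $\frac{8836}{169} \approx 52.284$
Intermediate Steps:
$t{\left(Z \right)} = 4 + Z$ ($t{\left(Z \right)} = Z + 4 = 4 + Z$)
$B{\left(C \right)} = \frac{3}{-6 + \frac{4 + C}{-4 + C}}$ ($B{\left(C \right)} = \frac{3}{-6 + \frac{C + 4}{-4 + C}} = \frac{3}{-6 + \frac{4 + C}{-4 + C}}$)
$\left(t{\left(-11 \right)} + E{\left(B{\left(3 \right)} \right)}\right)^{2} = \left(\left(4 - 11\right) + \frac{3 \left(4 - 3\right)}{-28 + 5 \cdot 3}\right)^{2} = \left(-7 + \frac{3 \left(4 - 3\right)}{-28 + 15}\right)^{2} = \left(-7 + 3 \frac{1}{-13} \cdot 1\right)^{2} = \left(-7 + 3 \left(- \frac{1}{13}\right) 1\right)^{2} = \left(-7 - \frac{3}{13}\right)^{2} = \left(- \frac{94}{13}\right)^{2} = \frac{8836}{169}$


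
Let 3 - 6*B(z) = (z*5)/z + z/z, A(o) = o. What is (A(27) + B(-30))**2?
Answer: 2809/4 ≈ 702.25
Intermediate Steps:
B(z) = -1/2 (B(z) = 1/2 - ((z*5)/z + z/z)/6 = 1/2 - ((5*z)/z + 1)/6 = 1/2 - (5 + 1)/6 = 1/2 - 1/6*6 = 1/2 - 1 = -1/2)
(A(27) + B(-30))**2 = (27 - 1/2)**2 = (53/2)**2 = 2809/4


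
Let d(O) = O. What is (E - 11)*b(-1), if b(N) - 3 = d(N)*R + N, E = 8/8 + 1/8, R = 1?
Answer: -79/8 ≈ -9.8750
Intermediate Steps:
E = 9/8 (E = 8*(⅛) + 1*(⅛) = 1 + ⅛ = 9/8 ≈ 1.1250)
b(N) = 3 + 2*N (b(N) = 3 + (N*1 + N) = 3 + (N + N) = 3 + 2*N)
(E - 11)*b(-1) = (9/8 - 11)*(3 + 2*(-1)) = -79*(3 - 2)/8 = -79/8*1 = -79/8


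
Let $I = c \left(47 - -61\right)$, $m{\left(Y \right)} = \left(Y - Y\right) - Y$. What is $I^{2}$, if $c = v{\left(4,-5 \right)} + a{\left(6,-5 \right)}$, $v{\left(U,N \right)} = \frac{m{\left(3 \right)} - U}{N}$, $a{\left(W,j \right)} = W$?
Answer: $\frac{15968016}{25} \approx 6.3872 \cdot 10^{5}$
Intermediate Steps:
$m{\left(Y \right)} = - Y$ ($m{\left(Y \right)} = 0 - Y = - Y$)
$v{\left(U,N \right)} = \frac{-3 - U}{N}$ ($v{\left(U,N \right)} = \frac{\left(-1\right) 3 - U}{N} = \frac{-3 - U}{N}$)
$c = \frac{37}{5}$ ($c = \frac{-3 - 4}{-5} + 6 = - \frac{-3 - 4}{5} + 6 = \left(- \frac{1}{5}\right) \left(-7\right) + 6 = \frac{7}{5} + 6 = \frac{37}{5} \approx 7.4$)
$I = \frac{3996}{5}$ ($I = \frac{37 \left(47 - -61\right)}{5} = \frac{37 \left(47 + 61\right)}{5} = \frac{37}{5} \cdot 108 = \frac{3996}{5} \approx 799.2$)
$I^{2} = \left(\frac{3996}{5}\right)^{2} = \frac{15968016}{25}$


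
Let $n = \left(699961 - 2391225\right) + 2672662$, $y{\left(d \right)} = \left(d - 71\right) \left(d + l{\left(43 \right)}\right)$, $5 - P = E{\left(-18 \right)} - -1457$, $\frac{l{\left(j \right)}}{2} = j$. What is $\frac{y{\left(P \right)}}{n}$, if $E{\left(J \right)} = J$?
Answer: $\frac{1014370}{490699} \approx 2.0672$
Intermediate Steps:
$l{\left(j \right)} = 2 j$
$P = -1434$ ($P = 5 - \left(-18 - -1457\right) = 5 - \left(-18 + 1457\right) = 5 - 1439 = -1434$)
$y{\left(d \right)} = \left(-71 + d\right) \left(86 + d\right)$ ($y{\left(d \right)} = \left(d - 71\right) \left(d + 2 \cdot 43\right) = \left(-71 + d\right) \left(d + 86\right) = \left(-71 + d\right) \left(86 + d\right)$)
$n = 981398$ ($n = -1691264 + 2672662 = 981398$)
$\frac{y{\left(P \right)}}{n} = \frac{-6106 + \left(-1434\right)^{2} + 15 \left(-1434\right)}{981398} = \left(-6106 + 2056356 - 21510\right) \frac{1}{981398} = 2028740 \cdot \frac{1}{981398} = \frac{1014370}{490699}$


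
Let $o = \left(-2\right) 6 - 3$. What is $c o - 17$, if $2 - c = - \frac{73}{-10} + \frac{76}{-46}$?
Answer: $\frac{1735}{46} \approx 37.717$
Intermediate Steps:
$o = -15$ ($o = -12 - 3 = -15$)
$c = - \frac{839}{230}$ ($c = 2 - \left(- \frac{73}{-10} + \frac{76}{-46}\right) = 2 - \left(\left(-73\right) \left(- \frac{1}{10}\right) + 76 \left(- \frac{1}{46}\right)\right) = 2 - \left(\frac{73}{10} - \frac{38}{23}\right) = 2 - \frac{1299}{230} = - \frac{839}{230} \approx -3.6478$)
$c o - 17 = \left(- \frac{839}{230}\right) \left(-15\right) - 17 = \frac{2517}{46} - 17 = \frac{1735}{46}$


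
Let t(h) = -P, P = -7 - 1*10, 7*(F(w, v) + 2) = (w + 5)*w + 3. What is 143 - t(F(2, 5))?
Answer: 126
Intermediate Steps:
F(w, v) = -11/7 + w*(5 + w)/7 (F(w, v) = -2 + ((w + 5)*w + 3)/7 = -2 + ((5 + w)*w + 3)/7 = -2 + (w*(5 + w) + 3)/7 = -2 + (3 + w*(5 + w))/7 = -2 + (3/7 + w*(5 + w)/7) = -11/7 + w*(5 + w)/7)
P = -17 (P = -7 - 10 = -17)
t(h) = 17 (t(h) = -1*(-17) = 17)
143 - t(F(2, 5)) = 143 - 1*17 = 143 - 17 = 126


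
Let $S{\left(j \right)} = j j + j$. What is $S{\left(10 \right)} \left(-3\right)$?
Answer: $-330$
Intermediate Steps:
$S{\left(j \right)} = j + j^{2}$ ($S{\left(j \right)} = j^{2} + j = j + j^{2}$)
$S{\left(10 \right)} \left(-3\right) = 10 \left(1 + 10\right) \left(-3\right) = 10 \cdot 11 \left(-3\right) = 110 \left(-3\right) = -330$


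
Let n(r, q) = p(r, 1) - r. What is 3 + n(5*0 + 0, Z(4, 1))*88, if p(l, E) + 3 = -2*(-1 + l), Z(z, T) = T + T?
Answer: -85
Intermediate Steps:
Z(z, T) = 2*T
p(l, E) = -1 - 2*l (p(l, E) = -3 - 2*(-1 + l) = -3 + (2 - 2*l) = -1 - 2*l)
n(r, q) = -1 - 3*r (n(r, q) = (-1 - 2*r) - r = -1 - 3*r)
3 + n(5*0 + 0, Z(4, 1))*88 = 3 + (-1 - 3*(5*0 + 0))*88 = 3 + (-1 - 3*(0 + 0))*88 = 3 + (-1 - 3*0)*88 = 3 + (-1 + 0)*88 = 3 - 1*88 = 3 - 88 = -85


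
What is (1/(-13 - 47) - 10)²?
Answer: 361201/3600 ≈ 100.33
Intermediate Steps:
(1/(-13 - 47) - 10)² = (1/(-60) - 10)² = (-1/60 - 10)² = (-601/60)² = 361201/3600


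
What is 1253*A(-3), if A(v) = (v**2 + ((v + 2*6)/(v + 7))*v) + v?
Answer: -3759/4 ≈ -939.75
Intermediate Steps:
A(v) = v + v**2 + v*(12 + v)/(7 + v) (A(v) = (v**2 + ((v + 12)/(7 + v))*v) + v = (v**2 + ((12 + v)/(7 + v))*v) + v = (v**2 + v*(12 + v)/(7 + v)) + v = v + v**2 + v*(12 + v)/(7 + v))
1253*A(-3) = 1253*(-3*(19 + (-3)**2 + 9*(-3))/(7 - 3)) = 1253*(-3*(19 + 9 - 27)/4) = 1253*(-3*1/4*1) = 1253*(-3/4) = -3759/4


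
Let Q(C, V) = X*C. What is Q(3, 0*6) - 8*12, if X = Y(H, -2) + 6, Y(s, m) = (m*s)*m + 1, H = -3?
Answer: -111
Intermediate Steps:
Y(s, m) = 1 + s*m² (Y(s, m) = s*m² + 1 = 1 + s*m²)
X = -5 (X = (1 - 3*(-2)²) + 6 = (1 - 3*4) + 6 = (1 - 12) + 6 = -11 + 6 = -5)
Q(C, V) = -5*C
Q(3, 0*6) - 8*12 = -5*3 - 8*12 = -15 - 96 = -111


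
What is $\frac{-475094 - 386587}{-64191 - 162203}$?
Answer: $\frac{861681}{226394} \approx 3.8061$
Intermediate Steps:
$\frac{-475094 - 386587}{-64191 - 162203} = - \frac{861681}{-226394} = \left(-861681\right) \left(- \frac{1}{226394}\right) = \frac{861681}{226394}$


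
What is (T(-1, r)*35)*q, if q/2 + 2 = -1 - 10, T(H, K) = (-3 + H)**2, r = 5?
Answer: -14560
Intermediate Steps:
q = -26 (q = -4 + 2*(-1 - 10) = -4 + 2*(-11) = -4 - 22 = -26)
(T(-1, r)*35)*q = ((-3 - 1)**2*35)*(-26) = ((-4)**2*35)*(-26) = (16*35)*(-26) = 560*(-26) = -14560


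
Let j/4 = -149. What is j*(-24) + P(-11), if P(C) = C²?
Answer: 14425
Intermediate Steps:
j = -596 (j = 4*(-149) = -596)
j*(-24) + P(-11) = -596*(-24) + (-11)² = 14304 + 121 = 14425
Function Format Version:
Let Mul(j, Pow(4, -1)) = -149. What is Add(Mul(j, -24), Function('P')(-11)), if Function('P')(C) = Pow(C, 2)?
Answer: 14425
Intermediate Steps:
j = -596 (j = Mul(4, -149) = -596)
Add(Mul(j, -24), Function('P')(-11)) = Add(Mul(-596, -24), Pow(-11, 2)) = Add(14304, 121) = 14425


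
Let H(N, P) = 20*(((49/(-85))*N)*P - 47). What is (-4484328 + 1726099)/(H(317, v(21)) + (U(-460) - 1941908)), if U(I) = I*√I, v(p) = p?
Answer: 402469877917221/294698982086836 - 91669740815*I*√115/147349491043418 ≈ 1.3657 - 0.0066715*I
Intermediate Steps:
U(I) = I^(3/2)
H(N, P) = -940 - 196*N*P/17 (H(N, P) = 20*(((49*(-1/85))*N)*P - 47) = 20*((-49*N/85)*P - 47) = 20*(-49*N*P/85 - 47) = 20*(-47 - 49*N*P/85) = -940 - 196*N*P/17)
(-4484328 + 1726099)/(H(317, v(21)) + (U(-460) - 1941908)) = (-4484328 + 1726099)/((-940 - 196/17*317*21) + ((-460)^(3/2) - 1941908)) = -2758229/((-940 - 1304772/17) + (-920*I*√115 - 1941908)) = -2758229/(-1320752/17 + (-1941908 - 920*I*√115)) = -2758229/(-34333188/17 - 920*I*√115)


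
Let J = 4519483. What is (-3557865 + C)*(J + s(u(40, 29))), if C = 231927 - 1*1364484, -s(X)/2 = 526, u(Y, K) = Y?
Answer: -21193348167882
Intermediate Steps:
s(X) = -1052 (s(X) = -2*526 = -1052)
C = -1132557 (C = 231927 - 1364484 = -1132557)
(-3557865 + C)*(J + s(u(40, 29))) = (-3557865 - 1132557)*(4519483 - 1052) = -4690422*4518431 = -21193348167882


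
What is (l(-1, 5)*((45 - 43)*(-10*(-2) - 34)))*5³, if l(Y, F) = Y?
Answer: 3500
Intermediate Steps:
(l(-1, 5)*((45 - 43)*(-10*(-2) - 34)))*5³ = -(45 - 43)*(-10*(-2) - 34)*5³ = -2*(20 - 34)*125 = -2*(-14)*125 = -1*(-28)*125 = 28*125 = 3500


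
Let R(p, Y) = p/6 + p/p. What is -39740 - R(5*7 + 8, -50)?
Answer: -238489/6 ≈ -39748.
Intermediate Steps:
R(p, Y) = 1 + p/6 (R(p, Y) = p*(1/6) + 1 = p/6 + 1 = 1 + p/6)
-39740 - R(5*7 + 8, -50) = -39740 - (1 + (5*7 + 8)/6) = -39740 - (1 + (35 + 8)/6) = -39740 - (1 + (1/6)*43) = -39740 - (1 + 43/6) = -39740 - 1*49/6 = -39740 - 49/6 = -238489/6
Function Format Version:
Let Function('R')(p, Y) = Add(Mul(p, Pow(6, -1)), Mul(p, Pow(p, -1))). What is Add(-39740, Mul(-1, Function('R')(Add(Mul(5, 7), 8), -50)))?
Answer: Rational(-238489, 6) ≈ -39748.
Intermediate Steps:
Function('R')(p, Y) = Add(1, Mul(Rational(1, 6), p)) (Function('R')(p, Y) = Add(Mul(p, Rational(1, 6)), 1) = Add(Mul(Rational(1, 6), p), 1) = Add(1, Mul(Rational(1, 6), p)))
Add(-39740, Mul(-1, Function('R')(Add(Mul(5, 7), 8), -50))) = Add(-39740, Mul(-1, Add(1, Mul(Rational(1, 6), Add(Mul(5, 7), 8))))) = Add(-39740, Mul(-1, Add(1, Mul(Rational(1, 6), Add(35, 8))))) = Add(-39740, Mul(-1, Add(1, Mul(Rational(1, 6), 43)))) = Add(-39740, Mul(-1, Add(1, Rational(43, 6)))) = Add(-39740, Mul(-1, Rational(49, 6))) = Add(-39740, Rational(-49, 6)) = Rational(-238489, 6)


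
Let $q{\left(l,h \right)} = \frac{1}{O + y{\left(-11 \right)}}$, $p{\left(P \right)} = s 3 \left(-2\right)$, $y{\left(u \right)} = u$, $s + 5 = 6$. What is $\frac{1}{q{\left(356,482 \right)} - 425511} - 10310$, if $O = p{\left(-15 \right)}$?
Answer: $- \frac{74579323297}{7233688} \approx -10310.0$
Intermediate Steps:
$s = 1$ ($s = -5 + 6 = 1$)
$p{\left(P \right)} = -6$ ($p{\left(P \right)} = 1 \cdot 3 \left(-2\right) = 3 \left(-2\right) = -6$)
$O = -6$
$q{\left(l,h \right)} = - \frac{1}{17}$ ($q{\left(l,h \right)} = \frac{1}{-6 - 11} = \frac{1}{-17} = - \frac{1}{17}$)
$\frac{1}{q{\left(356,482 \right)} - 425511} - 10310 = \frac{1}{- \frac{1}{17} - 425511} - 10310 = \frac{1}{- \frac{7233688}{17}} - 10310 = - \frac{17}{7233688} - 10310 = - \frac{74579323297}{7233688}$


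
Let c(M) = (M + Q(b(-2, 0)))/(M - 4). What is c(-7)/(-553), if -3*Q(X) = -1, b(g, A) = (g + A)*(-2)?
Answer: -20/18249 ≈ -0.0010960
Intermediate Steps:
b(g, A) = -2*A - 2*g (b(g, A) = (A + g)*(-2) = -2*A - 2*g)
Q(X) = 1/3 (Q(X) = -1/3*(-1) = 1/3)
c(M) = (1/3 + M)/(-4 + M) (c(M) = (M + 1/3)/(M - 4) = (1/3 + M)/(-4 + M))
c(-7)/(-553) = ((1/3 - 7)/(-4 - 7))/(-553) = -(-20)/(553*(-11)*3) = -(-1)*(-20)/(6083*3) = -1/553*20/33 = -20/18249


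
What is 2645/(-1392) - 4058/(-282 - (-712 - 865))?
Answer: -9074011/1802640 ≈ -5.0337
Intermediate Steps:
2645/(-1392) - 4058/(-282 - (-712 - 865)) = 2645*(-1/1392) - 4058/(-282 - 1*(-1577)) = -2645/1392 - 4058/(-282 + 1577) = -2645/1392 - 4058/1295 = -9074011/1802640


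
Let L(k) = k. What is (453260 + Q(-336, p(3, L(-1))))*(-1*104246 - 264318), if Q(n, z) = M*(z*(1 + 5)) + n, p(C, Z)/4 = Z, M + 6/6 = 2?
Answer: -166922635600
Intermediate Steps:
M = 1 (M = -1 + 2 = 1)
p(C, Z) = 4*Z
Q(n, z) = n + 6*z (Q(n, z) = 1*(z*(1 + 5)) + n = 1*(z*6) + n = 1*(6*z) + n = 6*z + n = n + 6*z)
(453260 + Q(-336, p(3, L(-1))))*(-1*104246 - 264318) = (453260 + (-336 + 6*(4*(-1))))*(-1*104246 - 264318) = (453260 + (-336 + 6*(-4)))*(-104246 - 264318) = (453260 + (-336 - 24))*(-368564) = (453260 - 360)*(-368564) = 452900*(-368564) = -166922635600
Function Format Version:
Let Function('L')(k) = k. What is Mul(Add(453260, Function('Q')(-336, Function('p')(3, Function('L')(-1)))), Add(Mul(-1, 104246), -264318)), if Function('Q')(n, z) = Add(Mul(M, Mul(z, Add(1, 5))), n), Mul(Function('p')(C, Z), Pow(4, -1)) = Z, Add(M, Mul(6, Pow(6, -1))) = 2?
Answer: -166922635600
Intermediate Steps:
M = 1 (M = Add(-1, 2) = 1)
Function('p')(C, Z) = Mul(4, Z)
Function('Q')(n, z) = Add(n, Mul(6, z)) (Function('Q')(n, z) = Add(Mul(1, Mul(z, Add(1, 5))), n) = Add(Mul(1, Mul(z, 6)), n) = Add(Mul(1, Mul(6, z)), n) = Add(Mul(6, z), n) = Add(n, Mul(6, z)))
Mul(Add(453260, Function('Q')(-336, Function('p')(3, Function('L')(-1)))), Add(Mul(-1, 104246), -264318)) = Mul(Add(453260, Add(-336, Mul(6, Mul(4, -1)))), Add(Mul(-1, 104246), -264318)) = Mul(Add(453260, Add(-336, Mul(6, -4))), Add(-104246, -264318)) = Mul(Add(453260, Add(-336, -24)), -368564) = Mul(Add(453260, -360), -368564) = Mul(452900, -368564) = -166922635600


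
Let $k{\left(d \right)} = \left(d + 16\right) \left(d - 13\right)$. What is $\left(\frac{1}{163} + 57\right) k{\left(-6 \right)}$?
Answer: $- \frac{1765480}{163} \approx -10831.0$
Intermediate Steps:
$k{\left(d \right)} = \left(-13 + d\right) \left(16 + d\right)$ ($k{\left(d \right)} = \left(16 + d\right) \left(-13 + d\right) = \left(-13 + d\right) \left(16 + d\right)$)
$\left(\frac{1}{163} + 57\right) k{\left(-6 \right)} = \left(\frac{1}{163} + 57\right) \left(-208 + \left(-6\right)^{2} + 3 \left(-6\right)\right) = \left(\frac{1}{163} + 57\right) \left(-208 + 36 - 18\right) = \frac{9292}{163} \left(-190\right) = - \frac{1765480}{163}$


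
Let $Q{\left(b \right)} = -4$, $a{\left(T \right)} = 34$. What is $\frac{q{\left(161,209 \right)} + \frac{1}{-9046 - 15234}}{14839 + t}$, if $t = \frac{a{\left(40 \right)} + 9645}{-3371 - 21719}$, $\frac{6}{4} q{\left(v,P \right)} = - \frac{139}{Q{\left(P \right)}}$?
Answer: $\frac{4233829613}{2711839253004} \approx 0.0015612$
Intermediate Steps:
$q{\left(v,P \right)} = \frac{139}{6}$ ($q{\left(v,P \right)} = \frac{2 \left(- \frac{139}{-4}\right)}{3} = \frac{2 \left(\left(-139\right) \left(- \frac{1}{4}\right)\right)}{3} = \frac{2}{3} \cdot \frac{139}{4} = \frac{139}{6}$)
$t = - \frac{9679}{25090}$ ($t = \frac{34 + 9645}{-3371 - 21719} = \frac{9679}{-25090} = 9679 \left(- \frac{1}{25090}\right) = - \frac{9679}{25090} \approx -0.38577$)
$\frac{q{\left(161,209 \right)} + \frac{1}{-9046 - 15234}}{14839 + t} = \frac{\frac{139}{6} + \frac{1}{-9046 - 15234}}{14839 - \frac{9679}{25090}} = \frac{\frac{139}{6} + \frac{1}{-24280}}{\frac{372300831}{25090}} = \left(\frac{139}{6} - \frac{1}{24280}\right) \frac{25090}{372300831} = \frac{1687457}{72840} \cdot \frac{25090}{372300831} = \frac{4233829613}{2711839253004}$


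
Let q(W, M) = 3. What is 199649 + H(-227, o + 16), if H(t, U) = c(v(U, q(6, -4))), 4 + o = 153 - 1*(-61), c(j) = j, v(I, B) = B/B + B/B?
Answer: 199651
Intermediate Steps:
v(I, B) = 2 (v(I, B) = 1 + 1 = 2)
o = 210 (o = -4 + (153 - 1*(-61)) = -4 + (153 + 61) = -4 + 214 = 210)
H(t, U) = 2
199649 + H(-227, o + 16) = 199649 + 2 = 199651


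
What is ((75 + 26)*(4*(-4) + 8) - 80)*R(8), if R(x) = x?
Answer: -7104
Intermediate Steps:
((75 + 26)*(4*(-4) + 8) - 80)*R(8) = ((75 + 26)*(4*(-4) + 8) - 80)*8 = (101*(-16 + 8) - 80)*8 = (101*(-8) - 80)*8 = (-808 - 80)*8 = -888*8 = -7104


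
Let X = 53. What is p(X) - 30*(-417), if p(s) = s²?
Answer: 15319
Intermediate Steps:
p(X) - 30*(-417) = 53² - 30*(-417) = 2809 + 12510 = 15319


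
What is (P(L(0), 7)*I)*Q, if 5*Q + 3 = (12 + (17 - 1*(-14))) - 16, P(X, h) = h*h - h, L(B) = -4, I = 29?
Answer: 29232/5 ≈ 5846.4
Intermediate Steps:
P(X, h) = h² - h
Q = 24/5 (Q = -⅗ + ((12 + (17 - 1*(-14))) - 16)/5 = -⅗ + ((12 + (17 + 14)) - 16)/5 = -⅗ + ((12 + 31) - 16)/5 = -⅗ + (43 - 16)/5 = -⅗ + (⅕)*27 = -⅗ + 27/5 = 24/5 ≈ 4.8000)
(P(L(0), 7)*I)*Q = ((7*(-1 + 7))*29)*(24/5) = ((7*6)*29)*(24/5) = (42*29)*(24/5) = 1218*(24/5) = 29232/5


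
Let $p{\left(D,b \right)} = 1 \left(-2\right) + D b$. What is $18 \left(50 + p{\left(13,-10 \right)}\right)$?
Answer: $-1476$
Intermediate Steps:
$p{\left(D,b \right)} = -2 + D b$
$18 \left(50 + p{\left(13,-10 \right)}\right) = 18 \left(50 + \left(-2 + 13 \left(-10\right)\right)\right) = 18 \left(50 - 132\right) = 18 \left(-82\right) = -1476$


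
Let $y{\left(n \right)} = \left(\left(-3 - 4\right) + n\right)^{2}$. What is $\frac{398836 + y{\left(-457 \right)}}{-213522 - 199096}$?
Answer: $- \frac{307066}{206309} \approx -1.4884$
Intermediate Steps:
$y{\left(n \right)} = \left(-7 + n\right)^{2}$
$\frac{398836 + y{\left(-457 \right)}}{-213522 - 199096} = \frac{398836 + \left(-7 - 457\right)^{2}}{-213522 - 199096} = \frac{398836 + \left(-464\right)^{2}}{-412618} = \left(398836 + 215296\right) \left(- \frac{1}{412618}\right) = 614132 \left(- \frac{1}{412618}\right) = - \frac{307066}{206309}$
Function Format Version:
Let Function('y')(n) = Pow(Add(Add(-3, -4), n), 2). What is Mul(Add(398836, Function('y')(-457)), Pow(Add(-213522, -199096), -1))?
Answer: Rational(-307066, 206309) ≈ -1.4884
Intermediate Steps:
Function('y')(n) = Pow(Add(-7, n), 2)
Mul(Add(398836, Function('y')(-457)), Pow(Add(-213522, -199096), -1)) = Mul(Add(398836, Pow(Add(-7, -457), 2)), Pow(Add(-213522, -199096), -1)) = Mul(Add(398836, Pow(-464, 2)), Pow(-412618, -1)) = Mul(Add(398836, 215296), Rational(-1, 412618)) = Mul(614132, Rational(-1, 412618)) = Rational(-307066, 206309)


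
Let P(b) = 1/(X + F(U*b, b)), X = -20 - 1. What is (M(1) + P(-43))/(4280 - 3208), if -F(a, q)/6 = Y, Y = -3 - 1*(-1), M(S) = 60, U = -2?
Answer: 539/9648 ≈ 0.055866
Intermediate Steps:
X = -21
Y = -2 (Y = -3 + 1 = -2)
F(a, q) = 12 (F(a, q) = -6*(-2) = 12)
P(b) = -⅑ (P(b) = 1/(-21 + 12) = 1/(-9) = -⅑)
(M(1) + P(-43))/(4280 - 3208) = (60 - ⅑)/(4280 - 3208) = (539/9)/1072 = (539/9)*(1/1072) = 539/9648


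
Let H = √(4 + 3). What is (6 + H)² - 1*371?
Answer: -328 + 12*√7 ≈ -296.25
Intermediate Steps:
H = √7 ≈ 2.6458
(6 + H)² - 1*371 = (6 + √7)² - 1*371 = (6 + √7)² - 371 = -371 + (6 + √7)²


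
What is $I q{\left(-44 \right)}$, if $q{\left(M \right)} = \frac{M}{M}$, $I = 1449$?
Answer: $1449$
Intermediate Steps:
$q{\left(M \right)} = 1$
$I q{\left(-44 \right)} = 1449 \cdot 1 = 1449$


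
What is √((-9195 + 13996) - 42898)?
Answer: 3*I*√4233 ≈ 195.18*I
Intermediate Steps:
√((-9195 + 13996) - 42898) = √(4801 - 42898) = √(-38097) = 3*I*√4233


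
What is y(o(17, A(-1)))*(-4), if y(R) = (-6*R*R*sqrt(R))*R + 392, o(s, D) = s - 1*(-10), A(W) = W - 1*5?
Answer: -1568 + 1417176*sqrt(3) ≈ 2.4531e+6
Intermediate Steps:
A(W) = -5 + W (A(W) = W - 5 = -5 + W)
o(s, D) = 10 + s (o(s, D) = s + 10 = 10 + s)
y(R) = 392 - 6*R**(7/2) (y(R) = (-6*R**2*sqrt(R))*R + 392 = (-6*R**(5/2))*R + 392 = -6*R**(7/2) + 392 = 392 - 6*R**(7/2))
y(o(17, A(-1)))*(-4) = (392 - 6*(10 + 17)**(7/2))*(-4) = (392 - 354294*sqrt(3))*(-4) = -1568 + 1417176*sqrt(3)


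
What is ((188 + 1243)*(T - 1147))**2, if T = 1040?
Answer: 23444815689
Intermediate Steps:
((188 + 1243)*(T - 1147))**2 = ((188 + 1243)*(1040 - 1147))**2 = (1431*(-107))**2 = (-153117)**2 = 23444815689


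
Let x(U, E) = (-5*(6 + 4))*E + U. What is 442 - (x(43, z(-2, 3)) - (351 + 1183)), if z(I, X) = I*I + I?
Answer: 2033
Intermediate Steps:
z(I, X) = I + I**2 (z(I, X) = I**2 + I = I + I**2)
x(U, E) = U - 50*E (x(U, E) = (-5*10)*E + U = -50*E + U = U - 50*E)
442 - (x(43, z(-2, 3)) - (351 + 1183)) = 442 - ((43 - (-100)*(1 - 2)) - (351 + 1183)) = 442 - ((43 - (-100)*(-1)) - 1*1534) = 442 - ((43 - 50*2) - 1534) = 442 - ((43 - 100) - 1534) = 442 - (-57 - 1534) = 442 - 1*(-1591) = 442 + 1591 = 2033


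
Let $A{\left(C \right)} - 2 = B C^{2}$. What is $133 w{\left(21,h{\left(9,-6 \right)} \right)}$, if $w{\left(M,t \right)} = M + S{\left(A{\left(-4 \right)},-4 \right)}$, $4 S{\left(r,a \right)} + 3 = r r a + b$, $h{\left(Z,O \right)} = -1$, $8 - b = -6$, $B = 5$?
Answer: $- \frac{3564533}{4} \approx -8.9113 \cdot 10^{5}$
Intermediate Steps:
$b = 14$ ($b = 8 - -6 = 8 + 6 = 14$)
$A{\left(C \right)} = 2 + 5 C^{2}$
$S{\left(r,a \right)} = \frac{11}{4} + \frac{a r^{2}}{4}$ ($S{\left(r,a \right)} = - \frac{3}{4} + \frac{r r a + 14}{4} = - \frac{3}{4} + \frac{r^{2} a + 14}{4} = - \frac{3}{4} + \frac{a r^{2} + 14}{4} = - \frac{3}{4} + \frac{14 + a r^{2}}{4} = - \frac{3}{4} + \left(\frac{7}{2} + \frac{a r^{2}}{4}\right) = \frac{11}{4} + \frac{a r^{2}}{4}$)
$w{\left(M,t \right)} = - \frac{26885}{4} + M$ ($w{\left(M,t \right)} = M + \left(\frac{11}{4} + \frac{1}{4} \left(-4\right) \left(2 + 5 \left(-4\right)^{2}\right)^{2}\right) = M + \left(\frac{11}{4} + \frac{1}{4} \left(-4\right) \left(2 + 5 \cdot 16\right)^{2}\right) = M + \left(\frac{11}{4} + \frac{1}{4} \left(-4\right) \left(2 + 80\right)^{2}\right) = M + \left(\frac{11}{4} + \frac{1}{4} \left(-4\right) 82^{2}\right) = M + \left(\frac{11}{4} + \frac{1}{4} \left(-4\right) 6724\right) = M + \left(\frac{11}{4} - 6724\right) = M - \frac{26885}{4} = - \frac{26885}{4} + M$)
$133 w{\left(21,h{\left(9,-6 \right)} \right)} = 133 \left(- \frac{26885}{4} + 21\right) = 133 \left(- \frac{26801}{4}\right) = - \frac{3564533}{4}$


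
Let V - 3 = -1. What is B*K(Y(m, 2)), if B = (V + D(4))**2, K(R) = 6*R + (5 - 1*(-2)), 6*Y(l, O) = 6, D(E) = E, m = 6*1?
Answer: 468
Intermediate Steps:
m = 6
V = 2 (V = 3 - 1 = 2)
Y(l, O) = 1 (Y(l, O) = (1/6)*6 = 1)
K(R) = 7 + 6*R (K(R) = 6*R + (5 + 2) = 6*R + 7 = 7 + 6*R)
B = 36 (B = (2 + 4)**2 = 6**2 = 36)
B*K(Y(m, 2)) = 36*(7 + 6*1) = 36*(7 + 6) = 36*13 = 468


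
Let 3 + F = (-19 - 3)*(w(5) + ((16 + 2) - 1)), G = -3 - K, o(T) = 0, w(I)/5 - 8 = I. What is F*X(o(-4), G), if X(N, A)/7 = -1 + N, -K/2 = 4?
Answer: 12649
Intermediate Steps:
K = -8 (K = -2*4 = -8)
w(I) = 40 + 5*I
G = 5 (G = -3 - 1*(-8) = -3 + 8 = 5)
X(N, A) = -7 + 7*N (X(N, A) = 7*(-1 + N) = -7 + 7*N)
F = -1807 (F = -3 + (-19 - 3)*((40 + 5*5) + ((16 + 2) - 1)) = -3 - 22*((40 + 25) + (18 - 1)) = -3 - 22*(65 + 17) = -3 - 22*82 = -3 - 1804 = -1807)
F*X(o(-4), G) = -1807*(-7 + 7*0) = -1807*(-7 + 0) = -1807*(-7) = 12649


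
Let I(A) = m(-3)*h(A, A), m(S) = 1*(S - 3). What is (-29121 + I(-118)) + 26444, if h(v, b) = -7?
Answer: -2635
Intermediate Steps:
m(S) = -3 + S (m(S) = 1*(-3 + S) = -3 + S)
I(A) = 42 (I(A) = (-3 - 3)*(-7) = -6*(-7) = 42)
(-29121 + I(-118)) + 26444 = (-29121 + 42) + 26444 = -29079 + 26444 = -2635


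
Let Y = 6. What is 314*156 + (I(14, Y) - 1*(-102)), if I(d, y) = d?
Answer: 49100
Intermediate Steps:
314*156 + (I(14, Y) - 1*(-102)) = 314*156 + (14 - 1*(-102)) = 48984 + (14 + 102) = 48984 + 116 = 49100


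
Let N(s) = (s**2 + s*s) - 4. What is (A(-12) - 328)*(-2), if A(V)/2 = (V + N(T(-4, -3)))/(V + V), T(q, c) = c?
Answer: 1969/3 ≈ 656.33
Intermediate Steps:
N(s) = -4 + 2*s**2 (N(s) = (s**2 + s**2) - 4 = 2*s**2 - 4 = -4 + 2*s**2)
A(V) = (14 + V)/V (A(V) = 2*((V + (-4 + 2*(-3)**2))/(V + V)) = 2*((V + (-4 + 2*9))/((2*V))) = 2*((V + (-4 + 18))*(1/(2*V))) = 2*((V + 14)*(1/(2*V))) = 2*((14 + V)*(1/(2*V))) = 2*((14 + V)/(2*V)) = (14 + V)/V)
(A(-12) - 328)*(-2) = ((14 - 12)/(-12) - 328)*(-2) = (-1/12*2 - 328)*(-2) = (-1/6 - 328)*(-2) = -1969/6*(-2) = 1969/3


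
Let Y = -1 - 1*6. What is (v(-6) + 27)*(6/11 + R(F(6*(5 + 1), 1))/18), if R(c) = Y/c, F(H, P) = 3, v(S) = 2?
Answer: 7163/594 ≈ 12.059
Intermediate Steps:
Y = -7 (Y = -1 - 6 = -7)
R(c) = -7/c
(v(-6) + 27)*(6/11 + R(F(6*(5 + 1), 1))/18) = (2 + 27)*(6/11 - 7/3/18) = 29*(6*(1/11) - 7*⅓*(1/18)) = 29*(6/11 - 7/3*1/18) = 29*(6/11 - 7/54) = 29*(247/594) = 7163/594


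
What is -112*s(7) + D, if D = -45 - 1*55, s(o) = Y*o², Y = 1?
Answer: -5588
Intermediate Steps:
s(o) = o² (s(o) = 1*o² = o²)
D = -100 (D = -45 - 55 = -100)
-112*s(7) + D = -112*7² - 100 = -112*49 - 100 = -5488 - 100 = -5588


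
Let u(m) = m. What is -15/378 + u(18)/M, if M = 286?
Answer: 419/18018 ≈ 0.023255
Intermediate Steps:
-15/378 + u(18)/M = -15/378 + 18/286 = -15*1/378 + 18*(1/286) = -5/126 + 9/143 = 419/18018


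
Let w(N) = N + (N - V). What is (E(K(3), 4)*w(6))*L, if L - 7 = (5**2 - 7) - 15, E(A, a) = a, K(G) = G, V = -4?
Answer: 640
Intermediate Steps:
w(N) = 4 + 2*N (w(N) = N + (N - 1*(-4)) = N + (N + 4) = N + (4 + N) = 4 + 2*N)
L = 10 (L = 7 + ((5**2 - 7) - 15) = 7 + ((25 - 7) - 15) = 7 + (18 - 15) = 7 + 3 = 10)
(E(K(3), 4)*w(6))*L = (4*(4 + 2*6))*10 = (4*(4 + 12))*10 = (4*16)*10 = 64*10 = 640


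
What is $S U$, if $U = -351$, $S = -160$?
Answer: $56160$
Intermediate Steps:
$S U = \left(-160\right) \left(-351\right) = 56160$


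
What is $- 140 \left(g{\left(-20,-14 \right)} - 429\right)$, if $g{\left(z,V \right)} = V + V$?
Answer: $63980$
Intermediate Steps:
$g{\left(z,V \right)} = 2 V$
$- 140 \left(g{\left(-20,-14 \right)} - 429\right) = - 140 \left(2 \left(-14\right) - 429\right) = - 140 \left(-28 - 429\right) = \left(-140\right) \left(-457\right) = 63980$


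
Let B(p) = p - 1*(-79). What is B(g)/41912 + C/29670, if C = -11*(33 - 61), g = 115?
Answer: 4666219/310882260 ≈ 0.015010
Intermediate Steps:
C = 308 (C = -11*(-28) = 308)
B(p) = 79 + p (B(p) = p + 79 = 79 + p)
B(g)/41912 + C/29670 = (79 + 115)/41912 + 308/29670 = 194*(1/41912) + 308*(1/29670) = 97/20956 + 154/14835 = 4666219/310882260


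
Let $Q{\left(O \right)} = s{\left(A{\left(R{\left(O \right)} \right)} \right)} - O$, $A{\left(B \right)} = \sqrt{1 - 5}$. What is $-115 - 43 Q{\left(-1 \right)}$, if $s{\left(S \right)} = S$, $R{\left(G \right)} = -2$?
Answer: $-158 - 86 i \approx -158.0 - 86.0 i$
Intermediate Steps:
$A{\left(B \right)} = 2 i$ ($A{\left(B \right)} = \sqrt{-4} = 2 i$)
$Q{\left(O \right)} = - O + 2 i$ ($Q{\left(O \right)} = 2 i - O = - O + 2 i$)
$-115 - 43 Q{\left(-1 \right)} = -115 - 43 \left(\left(-1\right) \left(-1\right) + 2 i\right) = -115 - 43 \left(1 + 2 i\right) = -115 - \left(43 + 86 i\right) = -158 - 86 i$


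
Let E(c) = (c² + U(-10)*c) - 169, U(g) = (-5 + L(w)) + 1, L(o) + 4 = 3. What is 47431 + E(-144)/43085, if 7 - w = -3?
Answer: 291940846/6155 ≈ 47432.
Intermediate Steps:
w = 10 (w = 7 - 1*(-3) = 7 + 3 = 10)
L(o) = -1 (L(o) = -4 + 3 = -1)
U(g) = -5 (U(g) = (-5 - 1) + 1 = -6 + 1 = -5)
E(c) = -169 + c² - 5*c (E(c) = (c² - 5*c) - 169 = -169 + c² - 5*c)
47431 + E(-144)/43085 = 47431 + (-169 + (-144)² - 5*(-144))/43085 = 47431 + (-169 + 20736 + 720)*(1/43085) = 47431 + 21287*(1/43085) = 47431 + 3041/6155 = 291940846/6155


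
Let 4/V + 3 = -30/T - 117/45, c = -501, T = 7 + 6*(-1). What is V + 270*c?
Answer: -12039040/89 ≈ -1.3527e+5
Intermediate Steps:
T = 1 (T = 7 - 6 = 1)
V = -10/89 (V = 4/(-3 + (-30/1 - 117/45)) = 4/(-3 + (-30*1 - 117*1/45)) = 4/(-3 + (-30 - 13/5)) = 4/(-3 - 163/5) = 4/(-178/5) = 4*(-5/178) = -10/89 ≈ -0.11236)
V + 270*c = -10/89 + 270*(-501) = -10/89 - 135270 = -12039040/89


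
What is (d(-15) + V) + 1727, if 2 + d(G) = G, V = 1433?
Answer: 3143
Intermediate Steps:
d(G) = -2 + G
(d(-15) + V) + 1727 = ((-2 - 15) + 1433) + 1727 = (-17 + 1433) + 1727 = 1416 + 1727 = 3143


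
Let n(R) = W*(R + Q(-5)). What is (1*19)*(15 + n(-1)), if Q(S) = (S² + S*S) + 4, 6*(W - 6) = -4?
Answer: 16967/3 ≈ 5655.7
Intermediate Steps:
W = 16/3 (W = 6 + (⅙)*(-4) = 6 - ⅔ = 16/3 ≈ 5.3333)
Q(S) = 4 + 2*S² (Q(S) = (S² + S²) + 4 = 2*S² + 4 = 4 + 2*S²)
n(R) = 288 + 16*R/3 (n(R) = 16*(R + (4 + 2*(-5)²))/3 = 16*(R + (4 + 2*25))/3 = 16*(R + (4 + 50))/3 = 16*(R + 54)/3 = 16*(54 + R)/3 = 288 + 16*R/3)
(1*19)*(15 + n(-1)) = (1*19)*(15 + (288 + (16/3)*(-1))) = 19*(15 + (288 - 16/3)) = 19*(15 + 848/3) = 19*(893/3) = 16967/3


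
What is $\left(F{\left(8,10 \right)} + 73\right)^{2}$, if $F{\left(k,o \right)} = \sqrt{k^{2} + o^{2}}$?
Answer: $5493 + 292 \sqrt{41} \approx 7362.7$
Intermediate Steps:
$\left(F{\left(8,10 \right)} + 73\right)^{2} = \left(\sqrt{8^{2} + 10^{2}} + 73\right)^{2} = \left(\sqrt{64 + 100} + 73\right)^{2} = \left(\sqrt{164} + 73\right)^{2} = \left(2 \sqrt{41} + 73\right)^{2} = \left(73 + 2 \sqrt{41}\right)^{2}$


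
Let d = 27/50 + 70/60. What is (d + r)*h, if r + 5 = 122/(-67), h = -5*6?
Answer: 51398/335 ≈ 153.43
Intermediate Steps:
h = -30
r = -457/67 (r = -5 + 122/(-67) = -5 + 122*(-1/67) = -5 - 122/67 = -457/67 ≈ -6.8209)
d = 128/75 (d = 27*(1/50) + 70*(1/60) = 27/50 + 7/6 = 128/75 ≈ 1.7067)
(d + r)*h = (128/75 - 457/67)*(-30) = -25699/5025*(-30) = 51398/335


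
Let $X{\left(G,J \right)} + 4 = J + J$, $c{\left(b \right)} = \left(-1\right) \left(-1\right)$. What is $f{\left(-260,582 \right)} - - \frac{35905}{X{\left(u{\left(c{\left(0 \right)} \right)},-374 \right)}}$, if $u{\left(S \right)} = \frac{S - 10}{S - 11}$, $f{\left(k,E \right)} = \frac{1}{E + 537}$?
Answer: $- \frac{40176943}{841488} \approx -47.745$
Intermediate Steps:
$f{\left(k,E \right)} = \frac{1}{537 + E}$
$c{\left(b \right)} = 1$
$u{\left(S \right)} = \frac{-10 + S}{-11 + S}$
$X{\left(G,J \right)} = -4 + 2 J$ ($X{\left(G,J \right)} = -4 + \left(J + J\right) = -4 + 2 J$)
$f{\left(-260,582 \right)} - - \frac{35905}{X{\left(u{\left(c{\left(0 \right)} \right)},-374 \right)}} = \frac{1}{537 + 582} - - \frac{35905}{-4 + 2 \left(-374\right)} = \frac{1}{1119} - - \frac{35905}{-4 - 748} = \frac{1}{1119} - - \frac{35905}{-752} = \frac{1}{1119} - \left(-35905\right) \left(- \frac{1}{752}\right) = \frac{1}{1119} - \frac{35905}{752} = - \frac{40176943}{841488}$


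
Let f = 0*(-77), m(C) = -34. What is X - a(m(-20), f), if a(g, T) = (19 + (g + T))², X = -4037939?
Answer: -4038164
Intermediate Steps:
f = 0
a(g, T) = (19 + T + g)² (a(g, T) = (19 + (T + g))² = (19 + T + g)²)
X - a(m(-20), f) = -4037939 - (19 + 0 - 34)² = -4037939 - 1*(-15)² = -4037939 - 1*225 = -4037939 - 225 = -4038164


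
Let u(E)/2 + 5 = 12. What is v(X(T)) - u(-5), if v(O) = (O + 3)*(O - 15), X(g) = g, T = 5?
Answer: -94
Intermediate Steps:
v(O) = (-15 + O)*(3 + O) (v(O) = (3 + O)*(-15 + O) = (-15 + O)*(3 + O))
u(E) = 14 (u(E) = -10 + 2*12 = -10 + 24 = 14)
v(X(T)) - u(-5) = (-45 + 5² - 12*5) - 1*14 = (-45 + 25 - 60) - 14 = -80 - 14 = -94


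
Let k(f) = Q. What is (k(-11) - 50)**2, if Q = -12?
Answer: 3844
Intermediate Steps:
k(f) = -12
(k(-11) - 50)**2 = (-12 - 50)**2 = (-62)**2 = 3844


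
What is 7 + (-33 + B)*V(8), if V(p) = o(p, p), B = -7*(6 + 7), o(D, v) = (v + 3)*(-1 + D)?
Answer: -9541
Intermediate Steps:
o(D, v) = (-1 + D)*(3 + v) (o(D, v) = (3 + v)*(-1 + D) = (-1 + D)*(3 + v))
B = -91 (B = -7*13 = -91)
V(p) = -3 + p² + 2*p (V(p) = -3 - p + 3*p + p*p = -3 - p + 3*p + p² = -3 + p² + 2*p)
7 + (-33 + B)*V(8) = 7 + (-33 - 91)*(-3 + 8² + 2*8) = 7 - 124*(-3 + 64 + 16) = 7 - 124*77 = 7 - 9548 = -9541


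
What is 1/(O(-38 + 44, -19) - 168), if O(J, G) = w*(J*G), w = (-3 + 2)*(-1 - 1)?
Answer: -1/396 ≈ -0.0025253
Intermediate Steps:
w = 2 (w = -1*(-2) = 2)
O(J, G) = 2*G*J (O(J, G) = 2*(J*G) = 2*(G*J) = 2*G*J)
1/(O(-38 + 44, -19) - 168) = 1/(2*(-19)*(-38 + 44) - 168) = 1/(2*(-19)*6 - 168) = 1/(-228 - 168) = 1/(-396) = -1/396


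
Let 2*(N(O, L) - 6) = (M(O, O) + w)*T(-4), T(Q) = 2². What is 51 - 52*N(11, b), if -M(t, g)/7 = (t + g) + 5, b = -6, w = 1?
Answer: 19291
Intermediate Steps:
M(t, g) = -35 - 7*g - 7*t (M(t, g) = -7*((t + g) + 5) = -7*((g + t) + 5) = -7*(5 + g + t) = -35 - 7*g - 7*t)
T(Q) = 4
N(O, L) = -62 - 28*O (N(O, L) = 6 + (((-35 - 7*O - 7*O) + 1)*4)/2 = 6 + (((-35 - 14*O) + 1)*4)/2 = 6 + ((-34 - 14*O)*4)/2 = 6 + (-136 - 56*O)/2 = 6 + (-68 - 28*O) = -62 - 28*O)
51 - 52*N(11, b) = 51 - 52*(-62 - 28*11) = 51 - 52*(-62 - 308) = 51 - 52*(-370) = 51 + 19240 = 19291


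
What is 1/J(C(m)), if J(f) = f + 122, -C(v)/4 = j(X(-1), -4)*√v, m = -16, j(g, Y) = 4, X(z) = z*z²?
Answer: 61/9490 + 16*I/4745 ≈ 0.0064278 + 0.003372*I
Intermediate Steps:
X(z) = z³
C(v) = -16*√v
J(f) = 122 + f
1/J(C(m)) = 1/(122 - 64*I) = (122 + 64*I)/18980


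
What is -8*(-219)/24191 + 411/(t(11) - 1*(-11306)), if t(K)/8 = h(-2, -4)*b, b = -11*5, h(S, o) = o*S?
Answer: 1387269/11079478 ≈ 0.12521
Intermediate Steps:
h(S, o) = S*o
b = -55
t(K) = -3520 (t(K) = 8*(-2*(-4)*(-55)) = 8*(8*(-55)) = 8*(-440) = -3520)
-8*(-219)/24191 + 411/(t(11) - 1*(-11306)) = -8*(-219)/24191 + 411/(-3520 - 1*(-11306)) = 1752*(1/24191) + 411/(-3520 + 11306) = 1752/24191 + 411/7786 = 1387269/11079478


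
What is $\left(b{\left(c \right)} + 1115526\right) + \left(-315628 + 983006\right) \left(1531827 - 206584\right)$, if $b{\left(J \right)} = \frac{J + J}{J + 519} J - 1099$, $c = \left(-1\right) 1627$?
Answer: $\frac{489979279406545}{554} \approx 8.8444 \cdot 10^{11}$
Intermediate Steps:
$c = -1627$
$b{\left(J \right)} = -1099 + \frac{2 J^{2}}{519 + J}$ ($b{\left(J \right)} = \frac{2 J}{519 + J} J - 1099 = \frac{2 J^{2}}{519 + J} - 1099 = -1099 + \frac{2 J^{2}}{519 + J}$)
$\left(b{\left(c \right)} + 1115526\right) + \left(-315628 + 983006\right) \left(1531827 - 206584\right) = \left(\frac{-570381 - -1788073 + 2 \left(-1627\right)^{2}}{519 - 1627} + 1115526\right) + \left(-315628 + 983006\right) \left(1531827 - 206584\right) = \left(\frac{-570381 + 1788073 + 2 \cdot 2647129}{-1108} + 1115526\right) + 667378 \cdot 1325243 = \left(- \frac{-570381 + 1788073 + 5294258}{1108} + 1115526\right) + 884438022854 = \left(\left(- \frac{1}{1108}\right) 6511950 + 1115526\right) + 884438022854 = \left(- \frac{3255975}{554} + 1115526\right) + 884438022854 = \frac{614745429}{554} + 884438022854 = \frac{489979279406545}{554}$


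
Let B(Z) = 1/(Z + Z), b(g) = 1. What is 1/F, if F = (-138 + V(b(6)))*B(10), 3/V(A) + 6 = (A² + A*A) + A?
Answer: -20/139 ≈ -0.14388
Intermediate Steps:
B(Z) = 1/(2*Z)
V(A) = 3/(-6 + A + 2*A²) (V(A) = 3/(-6 + ((A² + A*A) + A)) = 3/(-6 + ((A² + A²) + A)) = 3/(-6 + (2*A² + A)) = 3/(-6 + (A + 2*A²)) = 3/(-6 + A + 2*A²))
F = -139/20 (F = (-138 + 3/(-6 + 1 + 2*1²))*((½)/10) = (-138 + 3/(-6 + 1 + 2*1))*((½)*(⅒)) = (-138 + 3/(-6 + 1 + 2))*(1/20) = (-138 + 3/(-3))*(1/20) = (-138 + 3*(-⅓))*(1/20) = (-138 - 1)*(1/20) = -139*1/20 = -139/20 ≈ -6.9500)
1/F = 1/(-139/20) = -20/139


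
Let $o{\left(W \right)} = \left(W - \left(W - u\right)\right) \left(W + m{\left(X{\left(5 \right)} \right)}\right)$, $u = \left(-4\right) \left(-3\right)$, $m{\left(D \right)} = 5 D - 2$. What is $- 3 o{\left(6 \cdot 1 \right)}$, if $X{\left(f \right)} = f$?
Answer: $-1044$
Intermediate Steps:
$m{\left(D \right)} = -2 + 5 D$
$u = 12$
$o{\left(W \right)} = 276 + 12 W$ ($o{\left(W \right)} = \left(W - \left(-12 + W\right)\right) \left(W + \left(-2 + 5 \cdot 5\right)\right) = 12 \left(W + \left(-2 + 25\right)\right) = 12 \left(W + 23\right) = 12 \left(23 + W\right) = 276 + 12 W$)
$- 3 o{\left(6 \cdot 1 \right)} = - 3 \left(276 + 12 \cdot 6 \cdot 1\right) = - 3 \left(276 + 12 \cdot 6\right) = - 3 \left(276 + 72\right) = \left(-3\right) 348 = -1044$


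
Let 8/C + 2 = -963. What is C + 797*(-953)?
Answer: -732957073/965 ≈ -7.5954e+5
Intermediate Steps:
C = -8/965 (C = 8/(-2 - 963) = 8/(-965) = 8*(-1/965) = -8/965 ≈ -0.0082902)
C + 797*(-953) = -8/965 + 797*(-953) = -8/965 - 759541 = -732957073/965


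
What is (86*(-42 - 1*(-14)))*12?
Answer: -28896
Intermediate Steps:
(86*(-42 - 1*(-14)))*12 = (86*(-42 + 14))*12 = (86*(-28))*12 = -2408*12 = -28896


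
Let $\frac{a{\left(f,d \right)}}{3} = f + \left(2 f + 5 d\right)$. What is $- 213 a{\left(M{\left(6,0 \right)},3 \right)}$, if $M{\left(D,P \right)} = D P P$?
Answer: $-9585$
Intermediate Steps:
$M{\left(D,P \right)} = D P^{2}$
$a{\left(f,d \right)} = 9 f + 15 d$ ($a{\left(f,d \right)} = 3 \left(f + \left(2 f + 5 d\right)\right) = 3 \left(3 f + 5 d\right) = 9 f + 15 d$)
$- 213 a{\left(M{\left(6,0 \right)},3 \right)} = - 213 \left(9 \cdot 6 \cdot 0^{2} + 15 \cdot 3\right) = - 213 \left(9 \cdot 6 \cdot 0 + 45\right) = - 213 \left(9 \cdot 0 + 45\right) = - 213 \left(0 + 45\right) = \left(-213\right) 45 = -9585$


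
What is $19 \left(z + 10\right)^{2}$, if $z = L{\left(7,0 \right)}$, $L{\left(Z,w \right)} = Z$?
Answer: $5491$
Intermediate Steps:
$z = 7$
$19 \left(z + 10\right)^{2} = 19 \left(7 + 10\right)^{2} = 19 \cdot 17^{2} = 19 \cdot 289 = 5491$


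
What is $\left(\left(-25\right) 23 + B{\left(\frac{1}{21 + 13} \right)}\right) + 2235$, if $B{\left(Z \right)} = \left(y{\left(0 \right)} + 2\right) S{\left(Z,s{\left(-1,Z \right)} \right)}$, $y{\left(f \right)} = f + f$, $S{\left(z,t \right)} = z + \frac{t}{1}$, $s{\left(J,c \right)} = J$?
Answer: $\frac{28187}{17} \approx 1658.1$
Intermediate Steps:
$S{\left(z,t \right)} = t + z$ ($S{\left(z,t \right)} = z + t 1 = z + t = t + z$)
$y{\left(f \right)} = 2 f$
$B{\left(Z \right)} = -2 + 2 Z$ ($B{\left(Z \right)} = \left(2 \cdot 0 + 2\right) \left(-1 + Z\right) = \left(0 + 2\right) \left(-1 + Z\right) = 2 \left(-1 + Z\right) = -2 + 2 Z$)
$\left(\left(-25\right) 23 + B{\left(\frac{1}{21 + 13} \right)}\right) + 2235 = \left(\left(-25\right) 23 - \left(2 - \frac{2}{21 + 13}\right)\right) + 2235 = \left(-575 - \left(2 - \frac{2}{34}\right)\right) + 2235 = \left(-575 + \left(-2 + 2 \cdot \frac{1}{34}\right)\right) + 2235 = \left(-575 + \left(-2 + \frac{1}{17}\right)\right) + 2235 = \left(-575 - \frac{33}{17}\right) + 2235 = - \frac{9808}{17} + 2235 = \frac{28187}{17}$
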